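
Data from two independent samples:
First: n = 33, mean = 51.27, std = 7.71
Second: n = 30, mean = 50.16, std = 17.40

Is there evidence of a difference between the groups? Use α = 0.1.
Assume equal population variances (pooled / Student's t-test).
Student's two-sample t-test (equal variances):
H₀: μ₁ = μ₂
H₁: μ₁ ≠ μ₂
df = n₁ + n₂ - 2 = 61
Pooled variance s_p² = [(n₁-1)s₁² + (n₂-1)s₂²] / (n₁ + n₂ - 2) = [(32)(7.71²) + (29)(17.40²)] / 61 = 175.1189
SE = √(s_p²(1/n₁ + 1/n₂)) = √(175.1189 × (1/33 + 1/30)) = 3.3383
t = (x̄₁ - x̄₂) / SE = (51.27 - 50.16) / 3.3383 = 1.11 / 3.3383 = 0.333
p-value = 0.7406

Since p-value > α = 0.1, we fail to reject H₀.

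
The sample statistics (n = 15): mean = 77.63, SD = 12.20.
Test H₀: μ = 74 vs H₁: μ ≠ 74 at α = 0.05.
One-sample t-test:
H₀: μ = 74
H₁: μ ≠ 74
df = n - 1 = 14
t = (x̄ - μ₀) / (s/√n) = (77.63 - 74) / (12.20/√15) = 1.152
p-value = 0.2685

Since p-value > α = 0.05, we fail to reject H₀.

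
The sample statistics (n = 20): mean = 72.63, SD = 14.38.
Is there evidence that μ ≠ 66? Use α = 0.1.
One-sample t-test:
H₀: μ = 66
H₁: μ ≠ 66
df = n - 1 = 19
t = (x̄ - μ₀) / (s/√n) = (72.63 - 66) / (14.38/√20) = 2.062
p-value = 0.0532

Since p-value < α = 0.1, we reject H₀.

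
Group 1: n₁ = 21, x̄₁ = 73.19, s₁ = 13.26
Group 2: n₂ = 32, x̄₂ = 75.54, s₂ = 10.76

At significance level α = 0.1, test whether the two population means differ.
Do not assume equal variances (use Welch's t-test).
Welch's two-sample t-test:
H₀: μ₁ = μ₂
H₁: μ₁ ≠ μ₂
s₁²/n₁ = 13.26²/21 = 8.3727,  s₂²/n₂ = 10.76²/32 = 3.6180
SE = √(s₁²/n₁ + s₂²/n₂) = √(8.3727 + 3.6180) = 3.4628
df (Welch-Satterthwaite) = (s₁²/n₁ + s₂²/n₂)² / [(s₁²/n₁)²/(n₁-1) + (s₂²/n₂)²/(n₂-1)] ≈ 36.61
t = (x̄₁ - x̄₂) / SE = (73.19 - 75.54) / 3.4628 = -2.35 / 3.4628 = -0.679
p-value = 0.5016

Since p-value > α = 0.1, we fail to reject H₀.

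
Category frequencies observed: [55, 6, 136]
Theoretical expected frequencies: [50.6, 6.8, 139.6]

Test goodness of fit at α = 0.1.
Chi-square goodness of fit test:
H₀: observed counts match expected distribution
H₁: observed counts differ from expected distribution
df = k - 1 = 2
χ² = Σ(O - E)²/E
   = (55 - 50.6)²/50.6 + (6 - 6.8)²/6.8 + (136 - 139.6)²/139.6
   = 0.383 + 0.094 + 0.093
   = 0.57
p-value = 0.7522

Since p-value > α = 0.1, we fail to reject H₀.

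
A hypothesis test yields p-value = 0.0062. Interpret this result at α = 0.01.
Since p = 0.0062 < α = 0.01, reject H₀.
There is sufficient evidence to reject the null hypothesis; the result is statistically significant at the 0.01 level.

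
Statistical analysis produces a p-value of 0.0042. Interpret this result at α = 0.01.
Since p = 0.0042 < α = 0.01, reject H₀.
There is sufficient evidence to reject the null hypothesis; the result is statistically significant at the 0.01 level.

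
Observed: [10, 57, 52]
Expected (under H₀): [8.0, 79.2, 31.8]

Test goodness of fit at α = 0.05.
Chi-square goodness of fit test:
H₀: observed counts match expected distribution
H₁: observed counts differ from expected distribution
df = k - 1 = 2
χ² = Σ(O - E)²/E
   = (10 - 8.0)²/8.0 + (57 - 79.2)²/79.2 + (52 - 31.8)²/31.8
   = 0.500 + 6.223 + 12.831
   = 19.55
p-value = 0.0001

Since p-value < α = 0.05, we reject H₀.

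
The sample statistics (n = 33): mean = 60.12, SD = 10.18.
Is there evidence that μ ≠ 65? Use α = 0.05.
One-sample t-test:
H₀: μ = 65
H₁: μ ≠ 65
df = n - 1 = 32
t = (x̄ - μ₀) / (s/√n) = (60.12 - 65) / (10.18/√33) = -2.754
p-value = 0.0096

Since p-value < α = 0.05, we reject H₀.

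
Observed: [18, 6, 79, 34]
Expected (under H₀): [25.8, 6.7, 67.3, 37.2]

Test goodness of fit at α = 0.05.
Chi-square goodness of fit test:
H₀: observed counts match expected distribution
H₁: observed counts differ from expected distribution
df = k - 1 = 3
χ² = Σ(O - E)²/E
   = (18 - 25.8)²/25.8 + (6 - 6.7)²/6.7 + (79 - 67.3)²/67.3 + (34 - 37.2)²/37.2
   = 2.358 + 0.073 + 2.034 + 0.275
   = 4.74
p-value = 0.1918

Since p-value > α = 0.05, we fail to reject H₀.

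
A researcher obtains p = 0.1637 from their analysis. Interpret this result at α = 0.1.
Since p = 0.1637 > α = 0.1, fail to reject H₀.
There is insufficient evidence to reject the null hypothesis; the result is not statistically significant at the 0.1 level.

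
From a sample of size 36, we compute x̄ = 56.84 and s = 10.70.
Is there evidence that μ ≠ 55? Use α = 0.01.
One-sample t-test:
H₀: μ = 55
H₁: μ ≠ 55
df = n - 1 = 35
t = (x̄ - μ₀) / (s/√n) = (56.84 - 55) / (10.70/√36) = 1.032
p-value = 0.3093

Since p-value > α = 0.01, we fail to reject H₀.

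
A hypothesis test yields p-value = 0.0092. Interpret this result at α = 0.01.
Since p = 0.0092 < α = 0.01, reject H₀.
There is sufficient evidence to reject the null hypothesis; the result is statistically significant at the 0.01 level.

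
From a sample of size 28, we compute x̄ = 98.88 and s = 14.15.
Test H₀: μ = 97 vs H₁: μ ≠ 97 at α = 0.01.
One-sample t-test:
H₀: μ = 97
H₁: μ ≠ 97
df = n - 1 = 27
t = (x̄ - μ₀) / (s/√n) = (98.88 - 97) / (14.15/√28) = 0.703
p-value = 0.4880

Since p-value > α = 0.01, we fail to reject H₀.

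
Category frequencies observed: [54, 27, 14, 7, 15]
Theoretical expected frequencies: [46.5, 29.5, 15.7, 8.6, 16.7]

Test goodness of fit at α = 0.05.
Chi-square goodness of fit test:
H₀: observed counts match expected distribution
H₁: observed counts differ from expected distribution
df = k - 1 = 4
χ² = Σ(O - E)²/E
   = (54 - 46.5)²/46.5 + (27 - 29.5)²/29.5 + (14 - 15.7)²/15.7 + (7 - 8.6)²/8.6 + (15 - 16.7)²/16.7
   = 1.210 + 0.212 + 0.184 + 0.298 + 0.173
   = 2.08
p-value = 0.7217

Since p-value > α = 0.05, we fail to reject H₀.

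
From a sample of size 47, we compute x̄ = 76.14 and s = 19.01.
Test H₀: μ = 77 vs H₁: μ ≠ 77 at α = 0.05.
One-sample t-test:
H₀: μ = 77
H₁: μ ≠ 77
df = n - 1 = 46
t = (x̄ - μ₀) / (s/√n) = (76.14 - 77) / (19.01/√47) = -0.310
p-value = 0.7579

Since p-value > α = 0.05, we fail to reject H₀.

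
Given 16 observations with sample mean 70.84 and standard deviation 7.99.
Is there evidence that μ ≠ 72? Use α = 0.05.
One-sample t-test:
H₀: μ = 72
H₁: μ ≠ 72
df = n - 1 = 15
t = (x̄ - μ₀) / (s/√n) = (70.84 - 72) / (7.99/√16) = -0.581
p-value = 0.5700

Since p-value > α = 0.05, we fail to reject H₀.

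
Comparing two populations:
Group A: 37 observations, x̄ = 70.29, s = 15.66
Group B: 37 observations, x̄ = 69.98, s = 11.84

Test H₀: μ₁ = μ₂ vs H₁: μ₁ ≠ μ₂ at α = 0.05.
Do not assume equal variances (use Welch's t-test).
Welch's two-sample t-test:
H₀: μ₁ = μ₂
H₁: μ₁ ≠ μ₂
s₁²/n₁ = 15.66²/37 = 6.6280,  s₂²/n₂ = 11.84²/37 = 3.7888
SE = √(s₁²/n₁ + s₂²/n₂) = √(6.6280 + 3.7888) = 3.2275
df (Welch-Satterthwaite) = (s₁²/n₁ + s₂²/n₂)² / [(s₁²/n₁)²/(n₁-1) + (s₂²/n₂)²/(n₂-1)] ≈ 67.02
t = (x̄₁ - x̄₂) / SE = (70.29 - 69.98) / 3.2275 = 0.31 / 3.2275 = 0.096
p-value = 0.9238

Since p-value > α = 0.05, we fail to reject H₀.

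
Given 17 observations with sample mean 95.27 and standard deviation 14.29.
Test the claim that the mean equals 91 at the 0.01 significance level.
One-sample t-test:
H₀: μ = 91
H₁: μ ≠ 91
df = n - 1 = 16
t = (x̄ - μ₀) / (s/√n) = (95.27 - 91) / (14.29/√17) = 1.232
p-value = 0.2357

Since p-value > α = 0.01, we fail to reject H₀.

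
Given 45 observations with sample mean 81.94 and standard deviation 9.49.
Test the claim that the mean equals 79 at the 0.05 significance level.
One-sample t-test:
H₀: μ = 79
H₁: μ ≠ 79
df = n - 1 = 44
t = (x̄ - μ₀) / (s/√n) = (81.94 - 79) / (9.49/√45) = 2.078
p-value = 0.0436

Since p-value < α = 0.05, we reject H₀.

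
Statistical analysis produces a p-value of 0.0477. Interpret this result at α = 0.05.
Since p = 0.0477 < α = 0.05, reject H₀.
There is sufficient evidence to reject the null hypothesis; the result is statistically significant at the 0.05 level.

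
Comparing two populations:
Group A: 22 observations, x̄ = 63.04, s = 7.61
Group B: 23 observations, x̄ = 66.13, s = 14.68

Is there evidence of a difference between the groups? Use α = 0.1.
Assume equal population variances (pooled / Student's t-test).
Student's two-sample t-test (equal variances):
H₀: μ₁ = μ₂
H₁: μ₁ ≠ μ₂
df = n₁ + n₂ - 2 = 43
Pooled variance s_p² = [(n₁-1)s₁² + (n₂-1)s₂²] / (n₁ + n₂ - 2) = [(21)(7.61²) + (22)(14.68²)] / 43 = 138.5397
SE = √(s_p²(1/n₁ + 1/n₂)) = √(138.5397 × (1/22 + 1/23)) = 3.5101
t = (x̄₁ - x̄₂) / SE = (63.04 - 66.13) / 3.5101 = -3.09 / 3.5101 = -0.880
p-value = 0.3836

Since p-value > α = 0.1, we fail to reject H₀.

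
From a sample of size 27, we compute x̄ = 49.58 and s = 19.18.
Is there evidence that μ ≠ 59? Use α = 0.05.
One-sample t-test:
H₀: μ = 59
H₁: μ ≠ 59
df = n - 1 = 26
t = (x̄ - μ₀) / (s/√n) = (49.58 - 59) / (19.18/√27) = -2.552
p-value = 0.0169

Since p-value < α = 0.05, we reject H₀.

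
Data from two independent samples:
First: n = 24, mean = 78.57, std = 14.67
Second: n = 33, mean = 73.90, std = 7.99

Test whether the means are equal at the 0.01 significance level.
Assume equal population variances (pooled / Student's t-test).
Student's two-sample t-test (equal variances):
H₀: μ₁ = μ₂
H₁: μ₁ ≠ μ₂
df = n₁ + n₂ - 2 = 55
Pooled variance s_p² = [(n₁-1)s₁² + (n₂-1)s₂²] / (n₁ + n₂ - 2) = [(23)(14.67²) + (32)(7.99²)] / 55 = 127.1398
SE = √(s_p²(1/n₁ + 1/n₂)) = √(127.1398 × (1/24 + 1/33)) = 3.0249
t = (x̄₁ - x̄₂) / SE = (78.57 - 73.90) / 3.0249 = 4.67 / 3.0249 = 1.544
p-value = 0.1284

Since p-value > α = 0.01, we fail to reject H₀.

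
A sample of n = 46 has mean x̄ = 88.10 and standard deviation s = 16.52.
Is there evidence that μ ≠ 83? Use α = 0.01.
One-sample t-test:
H₀: μ = 83
H₁: μ ≠ 83
df = n - 1 = 45
t = (x̄ - μ₀) / (s/√n) = (88.10 - 83) / (16.52/√46) = 2.094
p-value = 0.0419

Since p-value > α = 0.01, we fail to reject H₀.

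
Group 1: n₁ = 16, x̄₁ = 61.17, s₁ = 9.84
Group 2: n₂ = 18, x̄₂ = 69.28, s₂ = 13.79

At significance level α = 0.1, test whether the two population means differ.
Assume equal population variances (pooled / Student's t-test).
Student's two-sample t-test (equal variances):
H₀: μ₁ = μ₂
H₁: μ₁ ≠ μ₂
df = n₁ + n₂ - 2 = 32
Pooled variance s_p² = [(n₁-1)s₁² + (n₂-1)s₂²] / (n₁ + n₂ - 2) = [(15)(9.84²) + (17)(13.79²)] / 32 = 146.4117
SE = √(s_p²(1/n₁ + 1/n₂)) = √(146.4117 × (1/16 + 1/18)) = 4.1575
t = (x̄₁ - x̄₂) / SE = (61.17 - 69.28) / 4.1575 = -8.11 / 4.1575 = -1.951
p-value = 0.0599

Since p-value < α = 0.1, we reject H₀.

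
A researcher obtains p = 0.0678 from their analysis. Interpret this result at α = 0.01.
Since p = 0.0678 > α = 0.01, fail to reject H₀.
There is insufficient evidence to reject the null hypothesis; the result is not statistically significant at the 0.01 level.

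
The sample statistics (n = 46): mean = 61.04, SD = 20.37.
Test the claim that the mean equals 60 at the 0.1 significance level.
One-sample t-test:
H₀: μ = 60
H₁: μ ≠ 60
df = n - 1 = 45
t = (x̄ - μ₀) / (s/√n) = (61.04 - 60) / (20.37/√46) = 0.346
p-value = 0.7307

Since p-value > α = 0.1, we fail to reject H₀.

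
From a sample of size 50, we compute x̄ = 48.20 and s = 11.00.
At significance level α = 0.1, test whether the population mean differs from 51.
One-sample t-test:
H₀: μ = 51
H₁: μ ≠ 51
df = n - 1 = 49
t = (x̄ - μ₀) / (s/√n) = (48.20 - 51) / (11.00/√50) = -1.800
p-value = 0.0780

Since p-value < α = 0.1, we reject H₀.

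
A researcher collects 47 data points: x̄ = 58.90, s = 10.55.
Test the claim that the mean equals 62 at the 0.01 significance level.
One-sample t-test:
H₀: μ = 62
H₁: μ ≠ 62
df = n - 1 = 46
t = (x̄ - μ₀) / (s/√n) = (58.90 - 62) / (10.55/√47) = -2.014
p-value = 0.0498

Since p-value > α = 0.01, we fail to reject H₀.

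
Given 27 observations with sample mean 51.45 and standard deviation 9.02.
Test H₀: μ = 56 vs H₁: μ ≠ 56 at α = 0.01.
One-sample t-test:
H₀: μ = 56
H₁: μ ≠ 56
df = n - 1 = 26
t = (x̄ - μ₀) / (s/√n) = (51.45 - 56) / (9.02/√27) = -2.621
p-value = 0.0144

Since p-value > α = 0.01, we fail to reject H₀.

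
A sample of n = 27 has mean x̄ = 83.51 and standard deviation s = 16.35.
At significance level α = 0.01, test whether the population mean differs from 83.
One-sample t-test:
H₀: μ = 83
H₁: μ ≠ 83
df = n - 1 = 26
t = (x̄ - μ₀) / (s/√n) = (83.51 - 83) / (16.35/√27) = 0.162
p-value = 0.8725

Since p-value > α = 0.01, we fail to reject H₀.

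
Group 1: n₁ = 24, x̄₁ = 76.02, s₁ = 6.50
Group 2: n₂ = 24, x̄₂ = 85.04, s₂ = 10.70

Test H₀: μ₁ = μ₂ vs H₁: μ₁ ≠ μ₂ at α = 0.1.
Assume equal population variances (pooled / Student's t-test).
Student's two-sample t-test (equal variances):
H₀: μ₁ = μ₂
H₁: μ₁ ≠ μ₂
df = n₁ + n₂ - 2 = 46
Pooled variance s_p² = [(n₁-1)s₁² + (n₂-1)s₂²] / (n₁ + n₂ - 2) = [(23)(6.50²) + (23)(10.70²)] / 46 = 78.3700
SE = √(s_p²(1/n₁ + 1/n₂)) = √(78.3700 × (1/24 + 1/24)) = 2.5555
t = (x̄₁ - x̄₂) / SE = (76.02 - 85.04) / 2.5555 = -9.02 / 2.5555 = -3.530
p-value = 0.0010

Since p-value < α = 0.1, we reject H₀.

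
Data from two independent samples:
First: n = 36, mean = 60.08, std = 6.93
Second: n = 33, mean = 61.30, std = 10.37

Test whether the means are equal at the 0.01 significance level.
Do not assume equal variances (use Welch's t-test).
Welch's two-sample t-test:
H₀: μ₁ = μ₂
H₁: μ₁ ≠ μ₂
s₁²/n₁ = 6.93²/36 = 1.3340,  s₂²/n₂ = 10.37²/33 = 3.2587
SE = √(s₁²/n₁ + s₂²/n₂) = √(1.3340 + 3.2587) = 2.1431
df (Welch-Satterthwaite) = (s₁²/n₁ + s₂²/n₂)² / [(s₁²/n₁)²/(n₁-1) + (s₂²/n₂)²/(n₂-1)] ≈ 55.12
t = (x̄₁ - x̄₂) / SE = (60.08 - 61.30) / 2.1431 = -1.22 / 2.1431 = -0.569
p-value = 0.5715

Since p-value > α = 0.01, we fail to reject H₀.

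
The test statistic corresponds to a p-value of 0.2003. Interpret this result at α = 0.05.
Since p = 0.2003 > α = 0.05, fail to reject H₀.
There is insufficient evidence to reject the null hypothesis; the result is not statistically significant at the 0.05 level.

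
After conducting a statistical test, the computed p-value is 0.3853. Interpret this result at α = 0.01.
Since p = 0.3853 > α = 0.01, fail to reject H₀.
There is insufficient evidence to reject the null hypothesis; the result is not statistically significant at the 0.01 level.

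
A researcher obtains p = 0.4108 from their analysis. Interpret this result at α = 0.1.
Since p = 0.4108 > α = 0.1, fail to reject H₀.
There is insufficient evidence to reject the null hypothesis; the result is not statistically significant at the 0.1 level.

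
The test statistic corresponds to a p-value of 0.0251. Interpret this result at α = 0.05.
Since p = 0.0251 < α = 0.05, reject H₀.
There is sufficient evidence to reject the null hypothesis; the result is statistically significant at the 0.05 level.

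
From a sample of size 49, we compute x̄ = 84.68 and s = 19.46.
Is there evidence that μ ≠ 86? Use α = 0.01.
One-sample t-test:
H₀: μ = 86
H₁: μ ≠ 86
df = n - 1 = 48
t = (x̄ - μ₀) / (s/√n) = (84.68 - 86) / (19.46/√49) = -0.475
p-value = 0.6371

Since p-value > α = 0.01, we fail to reject H₀.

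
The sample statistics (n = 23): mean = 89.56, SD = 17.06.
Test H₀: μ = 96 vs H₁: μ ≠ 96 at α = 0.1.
One-sample t-test:
H₀: μ = 96
H₁: μ ≠ 96
df = n - 1 = 22
t = (x̄ - μ₀) / (s/√n) = (89.56 - 96) / (17.06/√23) = -1.810
p-value = 0.0839

Since p-value < α = 0.1, we reject H₀.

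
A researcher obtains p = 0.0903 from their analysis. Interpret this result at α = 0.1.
Since p = 0.0903 < α = 0.1, reject H₀.
There is sufficient evidence to reject the null hypothesis; the result is statistically significant at the 0.1 level.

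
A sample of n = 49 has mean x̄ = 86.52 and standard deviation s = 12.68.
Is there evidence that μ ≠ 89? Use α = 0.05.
One-sample t-test:
H₀: μ = 89
H₁: μ ≠ 89
df = n - 1 = 48
t = (x̄ - μ₀) / (s/√n) = (86.52 - 89) / (12.68/√49) = -1.369
p-value = 0.1773

Since p-value > α = 0.05, we fail to reject H₀.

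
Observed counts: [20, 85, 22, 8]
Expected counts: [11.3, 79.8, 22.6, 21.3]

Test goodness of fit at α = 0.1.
Chi-square goodness of fit test:
H₀: observed counts match expected distribution
H₁: observed counts differ from expected distribution
df = k - 1 = 3
χ² = Σ(O - E)²/E
   = (20 - 11.3)²/11.3 + (85 - 79.8)²/79.8 + (22 - 22.6)²/22.6 + (8 - 21.3)²/21.3
   = 6.698 + 0.339 + 0.016 + 8.305
   = 15.36
p-value = 0.0015

Since p-value < α = 0.1, we reject H₀.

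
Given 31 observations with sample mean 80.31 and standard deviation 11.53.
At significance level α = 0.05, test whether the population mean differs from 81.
One-sample t-test:
H₀: μ = 81
H₁: μ ≠ 81
df = n - 1 = 30
t = (x̄ - μ₀) / (s/√n) = (80.31 - 81) / (11.53/√31) = -0.333
p-value = 0.7413

Since p-value > α = 0.05, we fail to reject H₀.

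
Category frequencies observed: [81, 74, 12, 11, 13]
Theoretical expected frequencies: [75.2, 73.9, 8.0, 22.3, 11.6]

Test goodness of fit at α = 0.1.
Chi-square goodness of fit test:
H₀: observed counts match expected distribution
H₁: observed counts differ from expected distribution
df = k - 1 = 4
χ² = Σ(O - E)²/E
   = (81 - 75.2)²/75.2 + (74 - 73.9)²/73.9 + (12 - 8.0)²/8.0 + (11 - 22.3)²/22.3 + (13 - 11.6)²/11.6
   = 0.447 + 0.000 + 2.000 + 5.726 + 0.169
   = 8.34
p-value = 0.0798

Since p-value < α = 0.1, we reject H₀.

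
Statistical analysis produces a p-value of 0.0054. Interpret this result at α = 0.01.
Since p = 0.0054 < α = 0.01, reject H₀.
There is sufficient evidence to reject the null hypothesis; the result is statistically significant at the 0.01 level.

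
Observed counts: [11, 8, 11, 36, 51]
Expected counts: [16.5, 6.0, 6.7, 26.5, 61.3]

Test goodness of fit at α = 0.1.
Chi-square goodness of fit test:
H₀: observed counts match expected distribution
H₁: observed counts differ from expected distribution
df = k - 1 = 4
χ² = Σ(O - E)²/E
   = (11 - 16.5)²/16.5 + (8 - 6.0)²/6.0 + (11 - 6.7)²/6.7 + (36 - 26.5)²/26.5 + (51 - 61.3)²/61.3
   = 1.833 + 0.667 + 2.760 + 3.406 + 1.731
   = 10.40
p-value = 0.0343

Since p-value < α = 0.1, we reject H₀.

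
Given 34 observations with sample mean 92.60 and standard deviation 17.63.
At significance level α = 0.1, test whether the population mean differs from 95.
One-sample t-test:
H₀: μ = 95
H₁: μ ≠ 95
df = n - 1 = 33
t = (x̄ - μ₀) / (s/√n) = (92.60 - 95) / (17.63/√34) = -0.794
p-value = 0.4330

Since p-value > α = 0.1, we fail to reject H₀.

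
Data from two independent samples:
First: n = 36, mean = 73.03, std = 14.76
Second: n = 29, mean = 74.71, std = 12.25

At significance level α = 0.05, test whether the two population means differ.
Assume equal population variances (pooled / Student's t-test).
Student's two-sample t-test (equal variances):
H₀: μ₁ = μ₂
H₁: μ₁ ≠ μ₂
df = n₁ + n₂ - 2 = 63
Pooled variance s_p² = [(n₁-1)s₁² + (n₂-1)s₂²] / (n₁ + n₂ - 2) = [(35)(14.76²) + (28)(12.25²)] / 63 = 187.7264
SE = √(s_p²(1/n₁ + 1/n₂)) = √(187.7264 × (1/36 + 1/29)) = 3.4188
t = (x̄₁ - x̄₂) / SE = (73.03 - 74.71) / 3.4188 = -1.68 / 3.4188 = -0.491
p-value = 0.6248

Since p-value > α = 0.05, we fail to reject H₀.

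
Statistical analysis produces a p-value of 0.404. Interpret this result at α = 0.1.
Since p = 0.404 > α = 0.1, fail to reject H₀.
There is insufficient evidence to reject the null hypothesis; the result is not statistically significant at the 0.1 level.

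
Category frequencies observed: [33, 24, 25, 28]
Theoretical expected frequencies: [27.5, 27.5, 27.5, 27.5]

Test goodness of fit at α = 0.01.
Chi-square goodness of fit test:
H₀: observed counts match expected distribution
H₁: observed counts differ from expected distribution
df = k - 1 = 3
χ² = Σ(O - E)²/E
   = (33 - 27.5)²/27.5 + (24 - 27.5)²/27.5 + (25 - 27.5)²/27.5 + (28 - 27.5)²/27.5
   = 1.100 + 0.445 + 0.227 + 0.009
   = 1.78
p-value = 0.6189

Since p-value > α = 0.01, we fail to reject H₀.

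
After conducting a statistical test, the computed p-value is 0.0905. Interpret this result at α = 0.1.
Since p = 0.0905 < α = 0.1, reject H₀.
There is sufficient evidence to reject the null hypothesis; the result is statistically significant at the 0.1 level.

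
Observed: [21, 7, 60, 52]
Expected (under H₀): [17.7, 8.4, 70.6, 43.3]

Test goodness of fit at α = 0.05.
Chi-square goodness of fit test:
H₀: observed counts match expected distribution
H₁: observed counts differ from expected distribution
df = k - 1 = 3
χ² = Σ(O - E)²/E
   = (21 - 17.7)²/17.7 + (7 - 8.4)²/8.4 + (60 - 70.6)²/70.6 + (52 - 43.3)²/43.3
   = 0.615 + 0.233 + 1.592 + 1.748
   = 4.19
p-value = 0.2419

Since p-value > α = 0.05, we fail to reject H₀.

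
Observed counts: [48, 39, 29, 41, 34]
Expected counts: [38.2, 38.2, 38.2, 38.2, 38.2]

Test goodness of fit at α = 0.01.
Chi-square goodness of fit test:
H₀: observed counts match expected distribution
H₁: observed counts differ from expected distribution
df = k - 1 = 4
χ² = Σ(O - E)²/E
   = (48 - 38.2)²/38.2 + (39 - 38.2)²/38.2 + (29 - 38.2)²/38.2 + (41 - 38.2)²/38.2 + (34 - 38.2)²/38.2
   = 2.514 + 0.017 + 2.216 + 0.205 + 0.462
   = 5.41
p-value = 0.2474

Since p-value > α = 0.01, we fail to reject H₀.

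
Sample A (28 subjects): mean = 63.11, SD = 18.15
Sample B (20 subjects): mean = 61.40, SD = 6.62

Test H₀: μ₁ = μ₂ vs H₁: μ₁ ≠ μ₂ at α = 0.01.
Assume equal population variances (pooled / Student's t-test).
Student's two-sample t-test (equal variances):
H₀: μ₁ = μ₂
H₁: μ₁ ≠ μ₂
df = n₁ + n₂ - 2 = 46
Pooled variance s_p² = [(n₁-1)s₁² + (n₂-1)s₂²] / (n₁ + n₂ - 2) = [(27)(18.15²) + (19)(6.62²)] / 46 = 211.4581
SE = √(s_p²(1/n₁ + 1/n₂)) = √(211.4581 × (1/28 + 1/20)) = 4.2573
t = (x̄₁ - x̄₂) / SE = (63.11 - 61.40) / 4.2573 = 1.71 / 4.2573 = 0.402
p-value = 0.6898

Since p-value > α = 0.01, we fail to reject H₀.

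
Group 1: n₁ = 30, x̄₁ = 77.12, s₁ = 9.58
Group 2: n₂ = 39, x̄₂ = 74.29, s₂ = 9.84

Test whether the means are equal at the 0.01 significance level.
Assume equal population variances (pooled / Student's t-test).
Student's two-sample t-test (equal variances):
H₀: μ₁ = μ₂
H₁: μ₁ ≠ μ₂
df = n₁ + n₂ - 2 = 67
Pooled variance s_p² = [(n₁-1)s₁² + (n₂-1)s₂²] / (n₁ + n₂ - 2) = [(29)(9.58²) + (38)(9.84²)] / 67 = 94.6401
SE = √(s_p²(1/n₁ + 1/n₂)) = √(94.6401 × (1/30 + 1/39)) = 2.3625
t = (x̄₁ - x̄₂) / SE = (77.12 - 74.29) / 2.3625 = 2.83 / 2.3625 = 1.198
p-value = 0.2352

Since p-value > α = 0.01, we fail to reject H₀.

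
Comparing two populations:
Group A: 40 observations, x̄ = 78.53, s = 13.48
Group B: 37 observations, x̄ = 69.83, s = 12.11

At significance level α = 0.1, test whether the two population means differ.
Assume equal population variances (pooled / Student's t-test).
Student's two-sample t-test (equal variances):
H₀: μ₁ = μ₂
H₁: μ₁ ≠ μ₂
df = n₁ + n₂ - 2 = 75
Pooled variance s_p² = [(n₁-1)s₁² + (n₂-1)s₂²] / (n₁ + n₂ - 2) = [(39)(13.48²) + (36)(12.11²)] / 75 = 164.8824
SE = √(s_p²(1/n₁ + 1/n₂)) = √(164.8824 × (1/40 + 1/37)) = 2.9289
t = (x̄₁ - x̄₂) / SE = (78.53 - 69.83) / 2.9289 = 8.70 / 2.9289 = 2.970
p-value = 0.0040

Since p-value < α = 0.1, we reject H₀.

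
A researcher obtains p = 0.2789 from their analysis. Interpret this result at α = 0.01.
Since p = 0.2789 > α = 0.01, fail to reject H₀.
There is insufficient evidence to reject the null hypothesis; the result is not statistically significant at the 0.01 level.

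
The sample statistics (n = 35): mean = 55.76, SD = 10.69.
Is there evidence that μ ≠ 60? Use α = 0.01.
One-sample t-test:
H₀: μ = 60
H₁: μ ≠ 60
df = n - 1 = 34
t = (x̄ - μ₀) / (s/√n) = (55.76 - 60) / (10.69/√35) = -2.347
p-value = 0.0249

Since p-value > α = 0.01, we fail to reject H₀.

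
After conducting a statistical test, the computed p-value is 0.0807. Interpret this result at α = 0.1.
Since p = 0.0807 < α = 0.1, reject H₀.
There is sufficient evidence to reject the null hypothesis; the result is statistically significant at the 0.1 level.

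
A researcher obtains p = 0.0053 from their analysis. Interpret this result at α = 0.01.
Since p = 0.0053 < α = 0.01, reject H₀.
There is sufficient evidence to reject the null hypothesis; the result is statistically significant at the 0.01 level.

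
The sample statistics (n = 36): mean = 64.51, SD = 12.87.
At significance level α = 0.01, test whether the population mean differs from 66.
One-sample t-test:
H₀: μ = 66
H₁: μ ≠ 66
df = n - 1 = 35
t = (x̄ - μ₀) / (s/√n) = (64.51 - 66) / (12.87/√36) = -0.695
p-value = 0.4919

Since p-value > α = 0.01, we fail to reject H₀.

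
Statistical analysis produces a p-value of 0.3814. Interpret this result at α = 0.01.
Since p = 0.3814 > α = 0.01, fail to reject H₀.
There is insufficient evidence to reject the null hypothesis; the result is not statistically significant at the 0.01 level.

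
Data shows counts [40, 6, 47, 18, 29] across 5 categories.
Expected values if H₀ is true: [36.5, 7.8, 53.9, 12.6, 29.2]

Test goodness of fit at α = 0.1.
Chi-square goodness of fit test:
H₀: observed counts match expected distribution
H₁: observed counts differ from expected distribution
df = k - 1 = 4
χ² = Σ(O - E)²/E
   = (40 - 36.5)²/36.5 + (6 - 7.8)²/7.8 + (47 - 53.9)²/53.9 + (18 - 12.6)²/12.6 + (29 - 29.2)²/29.2
   = 0.336 + 0.415 + 0.883 + 2.314 + 0.001
   = 3.95
p-value = 0.4128

Since p-value > α = 0.1, we fail to reject H₀.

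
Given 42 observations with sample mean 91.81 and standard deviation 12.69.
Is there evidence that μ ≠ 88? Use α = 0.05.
One-sample t-test:
H₀: μ = 88
H₁: μ ≠ 88
df = n - 1 = 41
t = (x̄ - μ₀) / (s/√n) = (91.81 - 88) / (12.69/√42) = 1.946
p-value = 0.0586

Since p-value > α = 0.05, we fail to reject H₀.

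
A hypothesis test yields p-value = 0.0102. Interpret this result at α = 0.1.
Since p = 0.0102 < α = 0.1, reject H₀.
There is sufficient evidence to reject the null hypothesis; the result is statistically significant at the 0.1 level.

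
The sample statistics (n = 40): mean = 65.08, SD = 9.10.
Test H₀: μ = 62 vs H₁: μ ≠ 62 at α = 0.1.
One-sample t-test:
H₀: μ = 62
H₁: μ ≠ 62
df = n - 1 = 39
t = (x̄ - μ₀) / (s/√n) = (65.08 - 62) / (9.10/√40) = 2.141
p-value = 0.0386

Since p-value < α = 0.1, we reject H₀.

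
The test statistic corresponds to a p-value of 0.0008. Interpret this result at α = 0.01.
Since p = 0.0008 < α = 0.01, reject H₀.
There is sufficient evidence to reject the null hypothesis; the result is statistically significant at the 0.01 level.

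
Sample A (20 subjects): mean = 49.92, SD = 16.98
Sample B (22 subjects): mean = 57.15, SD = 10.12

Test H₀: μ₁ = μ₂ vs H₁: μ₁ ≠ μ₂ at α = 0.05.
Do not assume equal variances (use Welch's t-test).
Welch's two-sample t-test:
H₀: μ₁ = μ₂
H₁: μ₁ ≠ μ₂
s₁²/n₁ = 16.98²/20 = 14.4160,  s₂²/n₂ = 10.12²/22 = 4.6552
SE = √(s₁²/n₁ + s₂²/n₂) = √(14.4160 + 4.6552) = 4.3671
df (Welch-Satterthwaite) = (s₁²/n₁ + s₂²/n₂)² / [(s₁²/n₁)²/(n₁-1) + (s₂²/n₂)²/(n₂-1)] ≈ 30.39
t = (x̄₁ - x̄₂) / SE = (49.92 - 57.15) / 4.3671 = -7.23 / 4.3671 = -1.656
p-value = 0.1081

Since p-value > α = 0.05, we fail to reject H₀.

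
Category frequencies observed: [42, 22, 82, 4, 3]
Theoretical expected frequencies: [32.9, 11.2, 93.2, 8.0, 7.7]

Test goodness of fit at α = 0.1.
Chi-square goodness of fit test:
H₀: observed counts match expected distribution
H₁: observed counts differ from expected distribution
df = k - 1 = 4
χ² = Σ(O - E)²/E
   = (42 - 32.9)²/32.9 + (22 - 11.2)²/11.2 + (82 - 93.2)²/93.2 + (4 - 8.0)²/8.0 + (3 - 7.7)²/7.7
   = 2.517 + 10.414 + 1.346 + 2.000 + 2.869
   = 19.15
p-value = 0.0007

Since p-value < α = 0.1, we reject H₀.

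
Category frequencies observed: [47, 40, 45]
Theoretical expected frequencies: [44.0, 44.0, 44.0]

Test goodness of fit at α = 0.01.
Chi-square goodness of fit test:
H₀: observed counts match expected distribution
H₁: observed counts differ from expected distribution
df = k - 1 = 2
χ² = Σ(O - E)²/E
   = (47 - 44.0)²/44.0 + (40 - 44.0)²/44.0 + (45 - 44.0)²/44.0
   = 0.205 + 0.364 + 0.023
   = 0.59
p-value = 0.7442

Since p-value > α = 0.01, we fail to reject H₀.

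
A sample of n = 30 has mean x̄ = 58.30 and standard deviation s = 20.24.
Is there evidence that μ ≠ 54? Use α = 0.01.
One-sample t-test:
H₀: μ = 54
H₁: μ ≠ 54
df = n - 1 = 29
t = (x̄ - μ₀) / (s/√n) = (58.30 - 54) / (20.24/√30) = 1.164
p-value = 0.2541

Since p-value > α = 0.01, we fail to reject H₀.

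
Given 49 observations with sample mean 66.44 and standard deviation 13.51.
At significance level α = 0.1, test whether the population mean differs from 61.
One-sample t-test:
H₀: μ = 61
H₁: μ ≠ 61
df = n - 1 = 48
t = (x̄ - μ₀) / (s/√n) = (66.44 - 61) / (13.51/√49) = 2.819
p-value = 0.0070

Since p-value < α = 0.1, we reject H₀.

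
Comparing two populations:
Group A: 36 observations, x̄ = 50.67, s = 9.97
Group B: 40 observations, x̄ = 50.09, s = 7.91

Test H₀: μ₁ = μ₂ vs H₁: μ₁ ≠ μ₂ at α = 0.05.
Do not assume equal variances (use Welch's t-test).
Welch's two-sample t-test:
H₀: μ₁ = μ₂
H₁: μ₁ ≠ μ₂
s₁²/n₁ = 9.97²/36 = 2.7611,  s₂²/n₂ = 7.91²/40 = 1.5642
SE = √(s₁²/n₁ + s₂²/n₂) = √(2.7611 + 1.5642) = 2.0797
df (Welch-Satterthwaite) = (s₁²/n₁ + s₂²/n₂)² / [(s₁²/n₁)²/(n₁-1) + (s₂²/n₂)²/(n₂-1)] ≈ 66.68
t = (x̄₁ - x̄₂) / SE = (50.67 - 50.09) / 2.0797 = 0.58 / 2.0797 = 0.279
p-value = 0.7812

Since p-value > α = 0.05, we fail to reject H₀.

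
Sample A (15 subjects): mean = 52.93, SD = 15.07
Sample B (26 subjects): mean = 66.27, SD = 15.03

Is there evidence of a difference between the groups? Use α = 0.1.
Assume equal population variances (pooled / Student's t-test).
Student's two-sample t-test (equal variances):
H₀: μ₁ = μ₂
H₁: μ₁ ≠ μ₂
df = n₁ + n₂ - 2 = 39
Pooled variance s_p² = [(n₁-1)s₁² + (n₂-1)s₂²] / (n₁ + n₂ - 2) = [(14)(15.07²) + (25)(15.03²)] / 39 = 226.3331
SE = √(s_p²(1/n₁ + 1/n₂)) = √(226.3331 × (1/15 + 1/26)) = 4.8779
t = (x̄₁ - x̄₂) / SE = (52.93 - 66.27) / 4.8779 = -13.34 / 4.8779 = -2.735
p-value = 0.0093

Since p-value < α = 0.1, we reject H₀.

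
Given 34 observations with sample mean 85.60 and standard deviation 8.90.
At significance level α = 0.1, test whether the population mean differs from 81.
One-sample t-test:
H₀: μ = 81
H₁: μ ≠ 81
df = n - 1 = 33
t = (x̄ - μ₀) / (s/√n) = (85.60 - 81) / (8.90/√34) = 3.014
p-value = 0.0049

Since p-value < α = 0.1, we reject H₀.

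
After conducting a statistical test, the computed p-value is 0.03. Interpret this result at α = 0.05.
Since p = 0.03 < α = 0.05, reject H₀.
There is sufficient evidence to reject the null hypothesis; the result is statistically significant at the 0.05 level.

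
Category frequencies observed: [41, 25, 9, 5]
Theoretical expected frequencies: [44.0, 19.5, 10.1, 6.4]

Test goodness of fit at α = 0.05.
Chi-square goodness of fit test:
H₀: observed counts match expected distribution
H₁: observed counts differ from expected distribution
df = k - 1 = 3
χ² = Σ(O - E)²/E
   = (41 - 44.0)²/44.0 + (25 - 19.5)²/19.5 + (9 - 10.1)²/10.1 + (5 - 6.4)²/6.4
   = 0.205 + 1.551 + 0.120 + 0.306
   = 2.18
p-value = 0.5355

Since p-value > α = 0.05, we fail to reject H₀.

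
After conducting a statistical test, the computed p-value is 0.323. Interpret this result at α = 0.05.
Since p = 0.323 > α = 0.05, fail to reject H₀.
There is insufficient evidence to reject the null hypothesis; the result is not statistically significant at the 0.05 level.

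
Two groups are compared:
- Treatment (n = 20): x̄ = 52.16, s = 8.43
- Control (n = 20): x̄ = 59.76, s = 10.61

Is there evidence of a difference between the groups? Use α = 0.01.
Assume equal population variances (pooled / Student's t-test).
Student's two-sample t-test (equal variances):
H₀: μ₁ = μ₂
H₁: μ₁ ≠ μ₂
df = n₁ + n₂ - 2 = 38
Pooled variance s_p² = [(n₁-1)s₁² + (n₂-1)s₂²] / (n₁ + n₂ - 2) = [(19)(8.43²) + (19)(10.61²)] / 38 = 91.8185
SE = √(s_p²(1/n₁ + 1/n₂)) = √(91.8185 × (1/20 + 1/20)) = 3.0302
t = (x̄₁ - x̄₂) / SE = (52.16 - 59.76) / 3.0302 = -7.60 / 3.0302 = -2.508
p-value = 0.0165

Since p-value > α = 0.01, we fail to reject H₀.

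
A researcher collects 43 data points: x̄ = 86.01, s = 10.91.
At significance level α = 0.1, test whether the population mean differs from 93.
One-sample t-test:
H₀: μ = 93
H₁: μ ≠ 93
df = n - 1 = 42
t = (x̄ - μ₀) / (s/√n) = (86.01 - 93) / (10.91/√43) = -4.201
p-value = 0.0001

Since p-value < α = 0.1, we reject H₀.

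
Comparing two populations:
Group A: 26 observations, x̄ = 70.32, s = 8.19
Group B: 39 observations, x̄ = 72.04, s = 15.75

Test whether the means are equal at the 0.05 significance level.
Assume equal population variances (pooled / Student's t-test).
Student's two-sample t-test (equal variances):
H₀: μ₁ = μ₂
H₁: μ₁ ≠ μ₂
df = n₁ + n₂ - 2 = 63
Pooled variance s_p² = [(n₁-1)s₁² + (n₂-1)s₂²] / (n₁ + n₂ - 2) = [(25)(8.19²) + (38)(15.75²)] / 63 = 176.2425
SE = √(s_p²(1/n₁ + 1/n₂)) = √(176.2425 × (1/26 + 1/39)) = 3.3612
t = (x̄₁ - x̄₂) / SE = (70.32 - 72.04) / 3.3612 = -1.72 / 3.3612 = -0.512
p-value = 0.6106

Since p-value > α = 0.05, we fail to reject H₀.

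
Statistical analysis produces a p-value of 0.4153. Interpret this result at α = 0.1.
Since p = 0.4153 > α = 0.1, fail to reject H₀.
There is insufficient evidence to reject the null hypothesis; the result is not statistically significant at the 0.1 level.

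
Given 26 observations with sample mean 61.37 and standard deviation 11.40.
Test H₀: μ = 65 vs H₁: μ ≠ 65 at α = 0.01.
One-sample t-test:
H₀: μ = 65
H₁: μ ≠ 65
df = n - 1 = 25
t = (x̄ - μ₀) / (s/√n) = (61.37 - 65) / (11.40/√26) = -1.624
p-value = 0.1170

Since p-value > α = 0.01, we fail to reject H₀.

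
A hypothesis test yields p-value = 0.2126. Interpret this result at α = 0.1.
Since p = 0.2126 > α = 0.1, fail to reject H₀.
There is insufficient evidence to reject the null hypothesis; the result is not statistically significant at the 0.1 level.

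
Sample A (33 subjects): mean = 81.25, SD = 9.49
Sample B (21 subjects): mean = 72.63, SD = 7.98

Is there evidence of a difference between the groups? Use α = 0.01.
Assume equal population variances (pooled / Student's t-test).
Student's two-sample t-test (equal variances):
H₀: μ₁ = μ₂
H₁: μ₁ ≠ μ₂
df = n₁ + n₂ - 2 = 52
Pooled variance s_p² = [(n₁-1)s₁² + (n₂-1)s₂²] / (n₁ + n₂ - 2) = [(32)(9.49²) + (20)(7.98²)] / 52 = 79.9141
SE = √(s_p²(1/n₁ + 1/n₂)) = √(79.9141 × (1/33 + 1/21)) = 2.4954
t = (x̄₁ - x̄₂) / SE = (81.25 - 72.63) / 2.4954 = 8.62 / 2.4954 = 3.454
p-value = 0.0011

Since p-value < α = 0.01, we reject H₀.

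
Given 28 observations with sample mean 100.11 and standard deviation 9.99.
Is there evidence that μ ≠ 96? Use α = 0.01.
One-sample t-test:
H₀: μ = 96
H₁: μ ≠ 96
df = n - 1 = 27
t = (x̄ - μ₀) / (s/√n) = (100.11 - 96) / (9.99/√28) = 2.177
p-value = 0.0384

Since p-value > α = 0.01, we fail to reject H₀.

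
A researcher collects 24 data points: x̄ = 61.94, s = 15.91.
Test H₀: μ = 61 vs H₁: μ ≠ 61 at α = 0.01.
One-sample t-test:
H₀: μ = 61
H₁: μ ≠ 61
df = n - 1 = 23
t = (x̄ - μ₀) / (s/√n) = (61.94 - 61) / (15.91/√24) = 0.289
p-value = 0.7748

Since p-value > α = 0.01, we fail to reject H₀.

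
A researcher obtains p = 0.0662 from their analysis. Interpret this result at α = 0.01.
Since p = 0.0662 > α = 0.01, fail to reject H₀.
There is insufficient evidence to reject the null hypothesis; the result is not statistically significant at the 0.01 level.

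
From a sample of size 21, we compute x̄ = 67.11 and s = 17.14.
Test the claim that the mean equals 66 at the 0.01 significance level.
One-sample t-test:
H₀: μ = 66
H₁: μ ≠ 66
df = n - 1 = 20
t = (x̄ - μ₀) / (s/√n) = (67.11 - 66) / (17.14/√21) = 0.297
p-value = 0.7697

Since p-value > α = 0.01, we fail to reject H₀.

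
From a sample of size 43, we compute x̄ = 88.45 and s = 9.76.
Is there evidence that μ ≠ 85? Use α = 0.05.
One-sample t-test:
H₀: μ = 85
H₁: μ ≠ 85
df = n - 1 = 42
t = (x̄ - μ₀) / (s/√n) = (88.45 - 85) / (9.76/√43) = 2.318
p-value = 0.0254

Since p-value < α = 0.05, we reject H₀.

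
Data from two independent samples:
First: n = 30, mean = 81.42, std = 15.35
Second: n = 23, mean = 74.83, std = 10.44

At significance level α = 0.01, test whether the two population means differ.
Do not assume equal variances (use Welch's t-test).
Welch's two-sample t-test:
H₀: μ₁ = μ₂
H₁: μ₁ ≠ μ₂
s₁²/n₁ = 15.35²/30 = 7.8541,  s₂²/n₂ = 10.44²/23 = 4.7389
SE = √(s₁²/n₁ + s₂²/n₂) = √(7.8541 + 4.7389) = 3.5487
df (Welch-Satterthwaite) = (s₁²/n₁ + s₂²/n₂)² / [(s₁²/n₁)²/(n₁-1) + (s₂²/n₂)²/(n₂-1)] ≈ 50.38
t = (x̄₁ - x̄₂) / SE = (81.42 - 74.83) / 3.5487 = 6.59 / 3.5487 = 1.857
p-value = 0.0692

Since p-value > α = 0.01, we fail to reject H₀.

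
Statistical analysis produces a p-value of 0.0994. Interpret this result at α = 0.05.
Since p = 0.0994 > α = 0.05, fail to reject H₀.
There is insufficient evidence to reject the null hypothesis; the result is not statistically significant at the 0.05 level.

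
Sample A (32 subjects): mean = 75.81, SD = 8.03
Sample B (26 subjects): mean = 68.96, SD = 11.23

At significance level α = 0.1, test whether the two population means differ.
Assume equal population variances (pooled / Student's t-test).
Student's two-sample t-test (equal variances):
H₀: μ₁ = μ₂
H₁: μ₁ ≠ μ₂
df = n₁ + n₂ - 2 = 56
Pooled variance s_p² = [(n₁-1)s₁² + (n₂-1)s₂²] / (n₁ + n₂ - 2) = [(31)(8.03²) + (25)(11.23²)] / 56 = 91.9952
SE = √(s_p²(1/n₁ + 1/n₂)) = √(91.9952 × (1/32 + 1/26)) = 2.5324
t = (x̄₁ - x̄₂) / SE = (75.81 - 68.96) / 2.5324 = 6.85 / 2.5324 = 2.705
p-value = 0.0090

Since p-value < α = 0.1, we reject H₀.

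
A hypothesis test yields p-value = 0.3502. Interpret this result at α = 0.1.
Since p = 0.3502 > α = 0.1, fail to reject H₀.
There is insufficient evidence to reject the null hypothesis; the result is not statistically significant at the 0.1 level.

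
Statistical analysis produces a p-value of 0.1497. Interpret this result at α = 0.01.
Since p = 0.1497 > α = 0.01, fail to reject H₀.
There is insufficient evidence to reject the null hypothesis; the result is not statistically significant at the 0.01 level.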